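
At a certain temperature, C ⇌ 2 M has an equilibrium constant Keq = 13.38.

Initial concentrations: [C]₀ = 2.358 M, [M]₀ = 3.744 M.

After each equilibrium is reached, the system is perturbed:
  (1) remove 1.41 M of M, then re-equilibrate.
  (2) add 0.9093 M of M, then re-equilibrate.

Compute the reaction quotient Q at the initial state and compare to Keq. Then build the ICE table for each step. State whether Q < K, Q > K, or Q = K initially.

Q₀ = 5.945; Q < K (proceeds forward)

Q₀ = 5.945 vs Keq = 13.38 ⇒ Q<K, forward
Step 1:
                  C         M
  Initial     2.358     3.744
  Change    -0.5721     1.144
  Equil       1.786     4.888
  solve Keq expr → x = 0.5721; check Q = 13.38
Then remove 1.41 M of M.
Step 2:
                  C         M
  Initial     1.786     3.478
  Change    -0.4078    0.8157
  Equil       1.378     4.294
  solve Keq expr → x = 0.4078; check Q = 13.38
Then add 0.9093 M of M.
Step 3:
                  C         M
  Initial     1.378     5.203
  Change     0.2605    -0.521
  Equil       1.639     4.682
  solve Keq expr → x = -0.2605; check Q = 13.38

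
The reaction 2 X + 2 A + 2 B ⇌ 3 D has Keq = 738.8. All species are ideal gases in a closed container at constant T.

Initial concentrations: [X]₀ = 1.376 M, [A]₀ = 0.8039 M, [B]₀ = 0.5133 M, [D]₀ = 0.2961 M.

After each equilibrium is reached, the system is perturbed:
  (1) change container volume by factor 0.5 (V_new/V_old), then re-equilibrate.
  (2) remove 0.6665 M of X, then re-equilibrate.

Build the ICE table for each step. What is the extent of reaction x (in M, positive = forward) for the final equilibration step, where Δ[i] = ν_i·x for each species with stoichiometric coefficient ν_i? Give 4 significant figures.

x = -0.01737 M

Q₀ = 0.08053 vs Keq = 738.8 ⇒ Q<K, forward
Step 1:
                  X         A         B         D
  I           1.376    0.8039    0.5133    0.2961
  C         -0.4226   -0.4226   -0.4226    0.6338
  E          0.9534    0.3813   0.09074    0.9299
  solve Keq expr → x = 0.2113; check Q = 738.8
Then change container volume by factor 0.5 (V_new/V_old).
Step 2:
                  X         A         B         D
  I           1.907    0.7627    0.1815      1.86
  C        -0.09525  -0.09525  -0.09525    0.1429
  E           1.812    0.6674   0.08624     2.003
  solve Keq expr → x = 0.04762; check Q = 738.8
Then remove 0.6665 M of X.
Step 3:
                  X         A         B         D
  I           1.145    0.6674   0.08624     2.003
  C         0.03474   0.03474   0.03474  -0.05211
  E            1.18    0.7022     0.121     1.951
  solve Keq expr → x = -0.01737; check Q = 738.8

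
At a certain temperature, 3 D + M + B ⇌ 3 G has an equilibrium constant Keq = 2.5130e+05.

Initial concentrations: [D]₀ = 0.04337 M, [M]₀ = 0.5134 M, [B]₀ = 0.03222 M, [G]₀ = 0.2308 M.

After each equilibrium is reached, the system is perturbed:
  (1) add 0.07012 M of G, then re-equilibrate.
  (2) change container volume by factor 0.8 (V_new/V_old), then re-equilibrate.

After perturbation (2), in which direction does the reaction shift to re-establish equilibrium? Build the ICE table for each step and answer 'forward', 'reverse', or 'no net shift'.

Q₀ = 9111 vs Keq = 2.5130e+05 ⇒ Q<K, forward
Step 1:
                    D           M           B           G
  Initial     0.04337      0.5134     0.03222      0.2308
  Change      -0.0256   -0.008534   -0.008534      0.0256
  Equil       0.01777      0.5049     0.02369      0.2564
  solve Keq expr → x = 0.008534; check Q = 2.5130e+05
Then add 0.07012 M of G.
Step 2:
                    D           M           B           G
  Initial     0.01777      0.5049     0.02369      0.3265
  Change     0.004135    0.001378    0.001378   -0.004135
  Equil        0.0219      0.5062     0.02506      0.3224
  solve Keq expr → x = -0.001378; check Q = 2.5130e+05
Then change container volume by factor 0.8 (V_new/V_old).
Step 3:
                    D           M           B           G
  Initial     0.02738      0.6328     0.03133       0.403
  Change    -0.003293   -0.001098   -0.001098    0.003293
  Equil       0.02409      0.6317     0.03023      0.4063
  solve Keq expr → x = 0.001098; check Q = 2.5130e+05

Direction: forward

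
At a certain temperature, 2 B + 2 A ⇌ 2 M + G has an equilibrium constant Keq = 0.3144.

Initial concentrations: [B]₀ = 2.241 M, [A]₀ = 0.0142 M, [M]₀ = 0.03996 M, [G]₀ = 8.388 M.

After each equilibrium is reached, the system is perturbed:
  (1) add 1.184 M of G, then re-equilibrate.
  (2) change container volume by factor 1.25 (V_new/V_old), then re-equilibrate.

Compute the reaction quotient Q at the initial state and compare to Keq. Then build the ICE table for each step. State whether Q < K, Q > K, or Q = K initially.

Q₀ = 13.23; Q > K (proceeds reverse)

Q₀ = 13.23 vs Keq = 0.3144 ⇒ Q>K, reverse
Step 1:
                  B         A         M         G
  Initial     2.241    0.0142   0.03996     8.388
  Change    0.02344   0.02344  -0.02344  -0.01172
  Equil       2.264   0.03764   0.01652     8.376
  solve Keq expr → x = -0.01172; check Q = 0.3144
Then add 1.184 M of G.
Step 2:
                  B         A         M         G
  Initial     2.264   0.03764   0.01652      9.56
  Change  7.4502e-04 7.4502e-04 -7.4502e-04 -3.7251e-04
  Equil       2.265   0.03839   0.01577      9.56
  solve Keq expr → x = -3.7251e-04; check Q = 0.3144
Then change container volume by factor 1.25 (V_new/V_old).
Step 3:
                  B         A         M         G
  Initial     1.812   0.03071   0.01262     7.648
  Change  9.6921e-04 9.6921e-04 -9.6921e-04 -4.8461e-04
  Equil       1.813   0.03168   0.01165     7.647
  solve Keq expr → x = -4.8461e-04; check Q = 0.3144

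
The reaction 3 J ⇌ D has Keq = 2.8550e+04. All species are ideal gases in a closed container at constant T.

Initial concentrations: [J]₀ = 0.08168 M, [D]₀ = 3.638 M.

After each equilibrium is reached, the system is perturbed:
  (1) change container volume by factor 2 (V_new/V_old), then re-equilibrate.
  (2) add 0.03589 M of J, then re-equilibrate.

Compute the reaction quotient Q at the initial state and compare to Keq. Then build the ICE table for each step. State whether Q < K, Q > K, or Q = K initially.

Q₀ = 6676; Q < K (proceeds forward)

Q₀ = 6676 vs Keq = 2.8550e+04 ⇒ Q<K, forward
Step 1:
                   J          D
  init       0.08168      3.638
  Δ         -0.03131    0.01044
  eq         0.05037      3.648
  solve Keq expr → x = 0.01044; check Q = 2.8550e+04
Then change container volume by factor 2 (V_new/V_old).
Step 2:
                   J          D
  init       0.02518      1.824
  Δ          0.01476  -0.004919
  eq         0.03994      1.819
  solve Keq expr → x = -0.004919; check Q = 2.8550e+04
Then add 0.03589 M of J.
Step 3:
                   J          D
  init       0.07583      1.819
  Δ          -0.0358    0.01193
  eq         0.04003      1.831
  solve Keq expr → x = 0.01193; check Q = 2.8550e+04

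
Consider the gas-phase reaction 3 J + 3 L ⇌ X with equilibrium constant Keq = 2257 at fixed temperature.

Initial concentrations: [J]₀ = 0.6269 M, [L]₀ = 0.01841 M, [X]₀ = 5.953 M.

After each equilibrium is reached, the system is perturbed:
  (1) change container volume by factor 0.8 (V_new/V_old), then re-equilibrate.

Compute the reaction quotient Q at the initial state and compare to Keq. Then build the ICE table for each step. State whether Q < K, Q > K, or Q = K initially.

Q₀ = 3.8724e+06 vs Keq = 2257 ⇒ Q>K, reverse
Step 1:
                   J          L          X
  Initial     0.6269    0.01841      5.953
  Change      0.1573     0.1573   -0.05242
  Equil       0.7842     0.1757      5.901
  solve Keq expr → x = -0.05242; check Q = 2257
Then change container volume by factor 0.8 (V_new/V_old).
Step 2:
                   J          L          X
  Initial     0.9802     0.2196      7.376
  Change    -0.05846   -0.05846    0.01949
  Equil       0.9217     0.1611      7.395
  solve Keq expr → x = 0.01949; check Q = 2257

Q₀ = 3.8724e+06; Q > K (proceeds reverse)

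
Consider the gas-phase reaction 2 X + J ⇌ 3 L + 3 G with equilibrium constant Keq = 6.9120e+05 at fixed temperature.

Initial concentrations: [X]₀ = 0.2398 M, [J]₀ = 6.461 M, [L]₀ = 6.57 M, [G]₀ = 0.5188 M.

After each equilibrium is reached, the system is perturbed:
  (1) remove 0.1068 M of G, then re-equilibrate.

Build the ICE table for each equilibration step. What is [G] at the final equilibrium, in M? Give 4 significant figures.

[G]_eq = 0.763 M

Q₀ = 106.6 vs Keq = 6.9120e+05 ⇒ Q<K, forward
Step 1:
                  X         J         L         G
  Initial    0.2398     6.461      6.57    0.5188
  Change    -0.2328   -0.1164    0.3492    0.3492
  Equil    0.007028     6.345     6.919     0.868
  solve Keq expr → x = 0.1164; check Q = 6.9120e+05
Then remove 0.1068 M of G.
Step 2:
                  X         J         L         G
  Initial  0.007028     6.345     6.919    0.7612
  Change  -0.001233 -6.1637e-04  0.001849  0.001849
  Equil    0.005795     6.344     6.921     0.763
  solve Keq expr → x = 6.1637e-04; check Q = 6.9120e+05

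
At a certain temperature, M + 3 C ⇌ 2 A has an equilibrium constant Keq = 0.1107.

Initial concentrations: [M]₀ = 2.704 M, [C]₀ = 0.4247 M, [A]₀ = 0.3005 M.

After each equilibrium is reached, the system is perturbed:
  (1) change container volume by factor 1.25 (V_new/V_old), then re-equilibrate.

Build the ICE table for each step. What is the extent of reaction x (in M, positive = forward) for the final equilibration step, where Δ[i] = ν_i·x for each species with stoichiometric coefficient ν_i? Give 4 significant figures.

x = -0.01004 M

Q₀ = 0.4359 vs Keq = 0.1107 ⇒ Q>K, reverse
Step 1:
                    M           C           A
  init          2.704      0.4247      0.3005
  Δ           0.03972      0.1192    -0.07945
  eq            2.744      0.5439      0.2211
  solve Keq expr → x = -0.03972; check Q = 0.1107
Then change container volume by factor 1.25 (V_new/V_old).
Step 2:
                    M           C           A
  init          2.195      0.4351      0.1768
  Δ           0.01004     0.03011    -0.02007
  eq            2.205      0.4652      0.1568
  solve Keq expr → x = -0.01004; check Q = 0.1107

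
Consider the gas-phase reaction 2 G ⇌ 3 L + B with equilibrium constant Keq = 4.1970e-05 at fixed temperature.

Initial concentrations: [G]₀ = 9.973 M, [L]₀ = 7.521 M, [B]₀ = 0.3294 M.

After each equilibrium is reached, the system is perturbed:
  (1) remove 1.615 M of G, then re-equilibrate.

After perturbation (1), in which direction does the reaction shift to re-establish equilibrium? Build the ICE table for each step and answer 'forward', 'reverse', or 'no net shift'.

Direction: reverse

Q₀ = 1.409 vs Keq = 4.1970e-05 ⇒ Q>K, reverse
Step 1:
                  G         L         B
  Initial     9.973     7.521    0.3294
  Change     0.6588   -0.9881   -0.3294
  Equil       10.63     6.533 1.7015e-05
  solve Keq expr → x = -0.3294; check Q = 4.1970e-05
Then remove 1.615 M of G.
Step 2:
                  G         L         B
  Initial     9.017     6.533 1.7015e-05
  Change  9.5533e-06 -1.4330e-05 -4.7767e-06
  Equil       9.017     6.533 1.2239e-05
  solve Keq expr → x = -4.7767e-06; check Q = 4.1970e-05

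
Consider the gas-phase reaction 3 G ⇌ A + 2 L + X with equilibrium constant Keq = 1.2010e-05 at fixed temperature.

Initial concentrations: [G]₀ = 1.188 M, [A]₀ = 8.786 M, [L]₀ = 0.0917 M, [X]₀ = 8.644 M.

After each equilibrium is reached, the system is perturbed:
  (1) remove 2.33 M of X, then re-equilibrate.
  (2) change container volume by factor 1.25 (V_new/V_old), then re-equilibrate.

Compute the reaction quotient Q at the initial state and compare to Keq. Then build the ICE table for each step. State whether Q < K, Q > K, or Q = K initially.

Q₀ = 0.3809; Q > K (proceeds reverse)

Q₀ = 0.3809 vs Keq = 1.2010e-05 ⇒ Q>K, reverse
Step 1:
                  G         A         L         X
  init        1.188     8.786    0.0917     8.644
  Δ          0.1366  -0.04555  -0.09109  -0.04555
  eq          1.325      8.74 6.0945e-04     8.598
  solve Keq expr → x = -0.04555; check Q = 1.2010e-05
Then remove 2.33 M of X.
Step 2:
                  G         A         L         X
  init        1.325      8.74 6.0945e-04     6.268
  Δ       -1.5631e-04 5.2102e-05 1.0420e-04 5.2102e-05
  eq          1.324     8.741 7.1366e-04     6.269
  solve Keq expr → x = 5.2102e-05; check Q = 1.2010e-05
Then change container volume by factor 1.25 (V_new/V_old).
Step 3:
                  G         A         L         X
  init         1.06     6.992 5.7092e-04     5.015
  Δ       -1.0094e-04 3.3647e-05 6.7294e-05 3.3647e-05
  eq          1.059     6.992 6.3822e-04     5.015
  solve Keq expr → x = 3.3647e-05; check Q = 1.2010e-05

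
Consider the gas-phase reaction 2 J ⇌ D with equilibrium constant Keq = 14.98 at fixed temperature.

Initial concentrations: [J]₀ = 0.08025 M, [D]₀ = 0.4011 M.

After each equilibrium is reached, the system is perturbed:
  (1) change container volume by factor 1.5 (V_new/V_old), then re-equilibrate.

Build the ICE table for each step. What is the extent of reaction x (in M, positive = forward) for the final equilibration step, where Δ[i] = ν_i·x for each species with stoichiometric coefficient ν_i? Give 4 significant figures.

x = -0.0103 M

Q₀ = 62.28 vs Keq = 14.98 ⇒ Q>K, reverse
Step 1:
                   J          D
  init       0.08025     0.4011
  Δ          0.07549   -0.03775
  eq          0.1557     0.3634
  solve Keq expr → x = -0.03775; check Q = 14.98
Then change container volume by factor 1.5 (V_new/V_old).
Step 2:
                   J          D
  init        0.1038     0.2422
  Δ           0.0206    -0.0103
  eq          0.1244     0.2319
  solve Keq expr → x = -0.0103; check Q = 14.98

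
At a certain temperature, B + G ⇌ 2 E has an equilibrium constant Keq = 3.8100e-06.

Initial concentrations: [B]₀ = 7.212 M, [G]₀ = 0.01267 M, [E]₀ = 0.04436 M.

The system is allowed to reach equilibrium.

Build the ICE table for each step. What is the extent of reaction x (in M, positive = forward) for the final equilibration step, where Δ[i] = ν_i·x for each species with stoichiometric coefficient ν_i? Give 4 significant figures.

Q₀ = 0.02154 vs Keq = 3.8100e-06 ⇒ Q>K, reverse
Step 1:
                  B         G         E
  init        7.212   0.01267   0.04436
  Δ         0.02169   0.02169  -0.04339
  eq          7.234   0.03436 9.7317e-04
  solve Keq expr → x = -0.02169; check Q = 3.8100e-06

x = -0.02169 M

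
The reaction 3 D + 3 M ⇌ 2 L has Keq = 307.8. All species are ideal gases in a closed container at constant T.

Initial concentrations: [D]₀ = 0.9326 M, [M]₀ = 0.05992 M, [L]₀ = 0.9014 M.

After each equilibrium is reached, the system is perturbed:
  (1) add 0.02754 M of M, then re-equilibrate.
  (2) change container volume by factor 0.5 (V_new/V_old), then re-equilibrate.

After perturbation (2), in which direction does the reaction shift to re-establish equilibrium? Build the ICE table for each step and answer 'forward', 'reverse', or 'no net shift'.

Q₀ = 4656 vs Keq = 307.8 ⇒ Q>K, reverse
Step 1:
                  D         M         L
  I          0.9326   0.05992    0.9014
  C          0.0726    0.0726   -0.0484
  E           1.005    0.1325     0.853
  solve Keq expr → x = -0.0242; check Q = 307.8
Then add 0.02754 M of M.
Step 2:
                  D         M         L
  I           1.005    0.1601     0.853
  C        -0.02285  -0.02285   0.01523
  E          0.9824    0.1372    0.8682
  solve Keq expr → x = 0.007616; check Q = 307.8
Then change container volume by factor 0.5 (V_new/V_old).
Step 3:
                  D         M         L
  I           1.965    0.2744     1.736
  C         -0.1519   -0.1519    0.1012
  E           1.813    0.1226     1.838
  solve Keq expr → x = 0.05062; check Q = 307.8

Direction: forward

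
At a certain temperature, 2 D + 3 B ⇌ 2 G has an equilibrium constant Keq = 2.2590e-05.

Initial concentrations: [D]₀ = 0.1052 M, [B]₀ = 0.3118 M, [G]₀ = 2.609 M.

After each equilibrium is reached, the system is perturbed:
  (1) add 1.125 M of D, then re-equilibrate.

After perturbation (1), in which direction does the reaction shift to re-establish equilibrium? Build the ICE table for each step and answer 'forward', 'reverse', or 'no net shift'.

Q₀ = 2.0290e+04 vs Keq = 2.2590e-05 ⇒ Q>K, reverse
Step 1:
                    D           B           G
  I            0.1052      0.3118       2.609
  C             2.507        3.76      -2.507
  E             2.612       4.072       0.102
  solve Keq expr → x = -1.253; check Q = 2.2590e-05
Then add 1.125 M of D.
Step 2:
                    D           B           G
  I             3.737       4.072       0.102
  C          -0.03928    -0.05892     0.03928
  E             3.698       4.013      0.1413
  solve Keq expr → x = 0.01964; check Q = 2.2590e-05

Direction: forward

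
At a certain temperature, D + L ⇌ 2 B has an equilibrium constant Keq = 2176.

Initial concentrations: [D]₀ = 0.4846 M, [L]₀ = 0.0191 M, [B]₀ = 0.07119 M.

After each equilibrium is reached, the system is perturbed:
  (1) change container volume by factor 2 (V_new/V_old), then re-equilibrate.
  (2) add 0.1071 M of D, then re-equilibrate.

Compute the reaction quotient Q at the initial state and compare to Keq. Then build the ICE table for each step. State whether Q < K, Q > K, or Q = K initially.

Q₀ = 0.5475; Q < K (proceeds forward)

Q₀ = 0.5475 vs Keq = 2176 ⇒ Q<K, forward
Step 1:
                    D           L           B
  Initial      0.4846      0.0191     0.07119
  Change     -0.01909    -0.01909     0.03818
  Equil        0.4655  1.1808e-05      0.1094
  solve Keq expr → x = 0.01909; check Q = 2176
Then change container volume by factor 2 (V_new/V_old).
Step 2:
                    D           L           B
  Initial      0.2328  5.9040e-06     0.05468
  Change            0           0           0
  Equil        0.2328  5.9040e-06     0.05468
  solve Keq expr → x = 0; check Q = 2176
Then add 0.1071 M of D.
Step 3:
                    D           L           B
  Initial      0.3399  5.9040e-06     0.05468
  Change  -1.8600e-06 -1.8600e-06  3.7200e-06
  Equil        0.3399  4.0440e-06     0.05469
  solve Keq expr → x = 1.8600e-06; check Q = 2176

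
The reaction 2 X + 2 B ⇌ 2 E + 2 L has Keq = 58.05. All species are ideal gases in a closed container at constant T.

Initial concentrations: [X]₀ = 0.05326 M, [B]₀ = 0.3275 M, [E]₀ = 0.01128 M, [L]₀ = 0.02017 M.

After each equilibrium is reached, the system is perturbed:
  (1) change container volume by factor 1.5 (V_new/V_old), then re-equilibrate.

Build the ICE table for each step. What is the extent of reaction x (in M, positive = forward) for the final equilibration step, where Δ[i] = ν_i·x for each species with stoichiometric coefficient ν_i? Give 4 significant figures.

Q₀ = 1.7014e-04 vs Keq = 58.05 ⇒ Q<K, forward
Step 1:
                  X         B         E         L
  init      0.05326    0.3275   0.01128   0.02017
  Δ        -0.05115  -0.05115   0.05115   0.05115
  eq       0.002114    0.2764   0.06243   0.07132
  solve Keq expr → x = 0.02557; check Q = 58.05
Then change container volume by factor 1.5 (V_new/V_old).
Step 2:
                  X         B         E         L
  init      0.00141    0.1842   0.04162   0.04754
  Δ               0         0         0         0
  eq        0.00141    0.1842   0.04162   0.04754
  solve Keq expr → x = 0; check Q = 58.05

x = 0 M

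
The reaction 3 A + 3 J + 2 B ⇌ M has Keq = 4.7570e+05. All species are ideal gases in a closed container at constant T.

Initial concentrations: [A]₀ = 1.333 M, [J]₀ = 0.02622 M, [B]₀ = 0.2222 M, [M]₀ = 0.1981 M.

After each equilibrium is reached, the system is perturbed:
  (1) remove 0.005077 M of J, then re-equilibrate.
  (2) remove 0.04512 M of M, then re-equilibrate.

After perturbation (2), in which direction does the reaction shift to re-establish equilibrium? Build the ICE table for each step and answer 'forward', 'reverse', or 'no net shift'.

Direction: forward

Q₀ = 9.3974e+04 vs Keq = 4.7570e+05 ⇒ Q<K, forward
Step 1:
                   A          J          B          M
  I            1.333    0.02622     0.2222     0.1981
  C         -0.01041   -0.01041  -0.006939    0.00347
  E            1.323    0.01581     0.2153     0.2016
  solve Keq expr → x = 0.00347; check Q = 4.7570e+05
Then remove 0.005077 M of J.
Step 2:
                   A          J          B          M
  I            1.323    0.01073     0.2153     0.2016
  C         0.004823   0.004823   0.003215  -0.001608
  E            1.327    0.01556     0.2185        0.2
  solve Keq expr → x = -0.001608; check Q = 4.7570e+05
Then remove 0.04512 M of M.
Step 3:
                   A          J          B          M
  I            1.327    0.01556     0.2185     0.1548
  C         -0.00121   -0.00121 -8.0691e-04 4.0345e-04
  E            1.326    0.01435     0.2177     0.1552
  solve Keq expr → x = 4.0345e-04; check Q = 4.7570e+05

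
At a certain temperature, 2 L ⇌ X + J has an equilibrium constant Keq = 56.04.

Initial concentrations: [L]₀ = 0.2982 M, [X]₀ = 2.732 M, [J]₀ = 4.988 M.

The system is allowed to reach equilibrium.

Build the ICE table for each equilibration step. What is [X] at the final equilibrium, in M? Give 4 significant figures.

[X]_eq = 2.641 M

Q₀ = 153.2 vs Keq = 56.04 ⇒ Q>K, reverse
Step 1:
                   L          X          J
  init        0.2982      2.732      4.988
  Δ           0.1822   -0.09109   -0.09109
  eq          0.4804      2.641      4.897
  solve Keq expr → x = -0.09109; check Q = 56.04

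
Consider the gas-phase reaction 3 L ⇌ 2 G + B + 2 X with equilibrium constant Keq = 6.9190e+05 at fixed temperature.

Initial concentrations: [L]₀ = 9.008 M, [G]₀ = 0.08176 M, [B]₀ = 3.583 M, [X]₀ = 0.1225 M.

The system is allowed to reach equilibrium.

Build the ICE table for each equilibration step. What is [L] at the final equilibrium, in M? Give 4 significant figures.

Q₀ = 4.9172e-07 vs Keq = 6.9190e+05 ⇒ Q<K, forward
Step 1:
                    L           G           B           X
  Initial       9.008     0.08176       3.583      0.1225
  Change        -8.78       5.853       2.927       5.853
  Equil        0.2279       5.935        6.51       5.976
  solve Keq expr → x = 2.927; check Q = 6.9190e+05

[L]_eq = 0.2279 M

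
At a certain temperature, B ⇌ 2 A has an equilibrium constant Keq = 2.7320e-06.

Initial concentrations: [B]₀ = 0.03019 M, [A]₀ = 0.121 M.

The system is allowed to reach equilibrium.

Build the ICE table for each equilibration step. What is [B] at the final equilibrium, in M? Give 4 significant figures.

[B]_eq = 0.09044 M

Q₀ = 0.485 vs Keq = 2.7320e-06 ⇒ Q>K, reverse
Step 1:
                  B         A
  I         0.03019     0.121
  C         0.06025   -0.1205
  E         0.09044 4.9708e-04
  solve Keq expr → x = -0.06025; check Q = 2.7320e-06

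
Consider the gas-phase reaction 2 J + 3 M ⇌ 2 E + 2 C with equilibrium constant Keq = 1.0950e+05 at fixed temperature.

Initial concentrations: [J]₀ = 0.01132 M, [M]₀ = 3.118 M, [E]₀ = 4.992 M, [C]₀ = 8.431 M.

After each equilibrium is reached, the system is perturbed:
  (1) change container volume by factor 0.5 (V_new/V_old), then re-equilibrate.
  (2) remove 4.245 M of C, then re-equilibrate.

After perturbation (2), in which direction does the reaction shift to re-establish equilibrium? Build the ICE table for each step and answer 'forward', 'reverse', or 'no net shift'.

Direction: forward

Q₀ = 4.5602e+05 vs Keq = 1.0950e+05 ⇒ Q>K, reverse
Step 1:
                   J          M          E          C
  I          0.01132      3.118      4.992      8.431
  C          0.01151    0.01726   -0.01151   -0.01151
  E          0.02283      3.135       4.98      8.419
  solve Keq expr → x = -0.005753; check Q = 1.0950e+05
Then change container volume by factor 0.5 (V_new/V_old).
Step 2:
                   J          M          E          C
  I          0.04565      6.271      9.961      16.84
  C         -0.01315   -0.01973    0.01315    0.01315
  E           0.0325      6.251      9.974      16.85
  solve Keq expr → x = 0.006575; check Q = 1.0950e+05
Then remove 4.245 M of C.
Step 3:
                   J          M          E          C
  I           0.0325      6.251      9.974      12.61
  C        -0.008081   -0.01212   0.008081   0.008081
  E          0.02442      6.239      9.982      12.62
  solve Keq expr → x = 0.004041; check Q = 1.0950e+05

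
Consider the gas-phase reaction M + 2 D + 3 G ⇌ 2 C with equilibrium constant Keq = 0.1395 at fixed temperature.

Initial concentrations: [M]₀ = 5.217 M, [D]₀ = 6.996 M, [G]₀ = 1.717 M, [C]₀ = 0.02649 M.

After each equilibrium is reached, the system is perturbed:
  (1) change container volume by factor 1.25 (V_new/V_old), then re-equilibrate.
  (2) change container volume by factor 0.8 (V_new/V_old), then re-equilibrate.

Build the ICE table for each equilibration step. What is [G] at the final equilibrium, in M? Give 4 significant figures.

Q₀ = 5.4292e-07 vs Keq = 0.1395 ⇒ Q<K, forward
Step 1:
                   M          D          G          C
  Initial      5.217      6.996      1.717    0.02649
  Change     -0.4614    -0.9229     -1.384     0.9229
  Equil        4.756      6.073     0.3327     0.9493
  solve Keq expr → x = 0.4614; check Q = 0.1395
Then change container volume by factor 1.25 (V_new/V_old).
Step 2:
                   M          D          G          C
  Initial      3.804      4.859     0.2662     0.7595
  Change     0.02454    0.04907    0.07361   -0.04907
  Equil        3.829      4.908     0.3398     0.7104
  solve Keq expr → x = -0.02454; check Q = 0.1395
Then change container volume by factor 0.8 (V_new/V_old).
Step 3:
                   M          D          G          C
  Initial      4.786      6.134     0.4247      0.888
  Change    -0.03067   -0.06134   -0.09201    0.06134
  Equil        4.756      6.073     0.3327     0.9493
  solve Keq expr → x = 0.03067; check Q = 0.1395

[G]_eq = 0.3327 M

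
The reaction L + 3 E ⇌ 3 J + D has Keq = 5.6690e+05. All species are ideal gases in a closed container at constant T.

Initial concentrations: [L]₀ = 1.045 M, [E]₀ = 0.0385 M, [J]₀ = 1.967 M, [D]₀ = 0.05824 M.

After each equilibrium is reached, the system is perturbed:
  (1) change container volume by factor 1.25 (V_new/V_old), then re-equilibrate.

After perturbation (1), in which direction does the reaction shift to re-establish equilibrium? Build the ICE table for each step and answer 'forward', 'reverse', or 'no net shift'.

Q₀ = 7433 vs Keq = 5.6690e+05 ⇒ Q<K, forward
Step 1:
                    L           E           J           D
  I             1.045      0.0385       1.967     0.05824
  C         -0.009593    -0.02878     0.02878    0.009593
  E             1.035    0.009721       1.996     0.06783
  solve Keq expr → x = 0.009593; check Q = 5.6690e+05
Then change container volume by factor 1.25 (V_new/V_old).
Step 2:
                    L           E           J           D
  I            0.8283    0.007777       1.597     0.05427
  C                 0           0           0           0
  E            0.8283    0.007777       1.597     0.05427
  solve Keq expr → x = 0; check Q = 5.6690e+05

Direction: no net shift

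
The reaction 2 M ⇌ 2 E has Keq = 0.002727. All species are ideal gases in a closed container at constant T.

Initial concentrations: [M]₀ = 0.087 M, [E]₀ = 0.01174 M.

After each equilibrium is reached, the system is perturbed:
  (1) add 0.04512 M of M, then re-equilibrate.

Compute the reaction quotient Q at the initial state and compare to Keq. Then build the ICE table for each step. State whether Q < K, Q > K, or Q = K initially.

Q₀ = 0.01821; Q > K (proceeds reverse)

Q₀ = 0.01821 vs Keq = 0.002727 ⇒ Q>K, reverse
Step 1:
                  M         E
  init        0.087   0.01174
  Δ         0.00684  -0.00684
  eq        0.09384    0.0049
  solve Keq expr → x = -0.00342; check Q = 0.002727
Then add 0.04512 M of M.
Step 2:
                  M         E
  init        0.139    0.0049
  Δ       -0.002239  0.002239
  eq         0.1367   0.00714
  solve Keq expr → x = 0.00112; check Q = 0.002727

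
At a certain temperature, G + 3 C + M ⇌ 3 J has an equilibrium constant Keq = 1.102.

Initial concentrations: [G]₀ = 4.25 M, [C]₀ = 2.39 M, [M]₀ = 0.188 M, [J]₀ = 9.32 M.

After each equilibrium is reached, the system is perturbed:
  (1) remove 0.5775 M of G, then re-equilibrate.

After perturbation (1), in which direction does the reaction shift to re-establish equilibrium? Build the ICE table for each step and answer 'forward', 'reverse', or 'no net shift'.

Q₀ = 74.22 vs Keq = 1.102 ⇒ Q>K, reverse
Step 1:
                    G           C           M           J
  Initial        4.25        2.39       0.188        9.32
  Change       0.6669       2.001      0.6669      -2.001
  Equil         4.917       4.391      0.8549       7.319
  solve Keq expr → x = -0.6669; check Q = 1.102
Then remove 0.5775 M of G.
Step 2:
                    G           C           M           J
  Initial       4.339       4.391      0.8549       7.319
  Change      0.02687     0.08062     0.02687    -0.08062
  Equil         4.366       4.471      0.8818       7.239
  solve Keq expr → x = -0.02687; check Q = 1.102

Direction: reverse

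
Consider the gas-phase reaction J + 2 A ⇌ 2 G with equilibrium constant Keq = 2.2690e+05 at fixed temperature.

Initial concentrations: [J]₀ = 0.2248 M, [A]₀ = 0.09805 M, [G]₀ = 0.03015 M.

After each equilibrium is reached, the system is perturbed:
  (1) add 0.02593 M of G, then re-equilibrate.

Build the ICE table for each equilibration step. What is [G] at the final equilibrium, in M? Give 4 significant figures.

Q₀ = 0.4206 vs Keq = 2.2690e+05 ⇒ Q<K, forward
Step 1:
                    J           A           G
  init         0.2248     0.09805     0.03015
  Δ          -0.04871    -0.09741     0.09741
  eq           0.1761  6.3816e-04      0.1276
  solve Keq expr → x = 0.04871; check Q = 2.2690e+05
Then add 0.02593 M of G.
Step 2:
                    J           A           G
  init         0.1761  6.3816e-04      0.1535
  Δ        6.4468e-05  1.2894e-04 -1.2894e-04
  eq           0.1762  7.6710e-04      0.1534
  solve Keq expr → x = -6.4468e-05; check Q = 2.2690e+05

[G]_eq = 0.1534 M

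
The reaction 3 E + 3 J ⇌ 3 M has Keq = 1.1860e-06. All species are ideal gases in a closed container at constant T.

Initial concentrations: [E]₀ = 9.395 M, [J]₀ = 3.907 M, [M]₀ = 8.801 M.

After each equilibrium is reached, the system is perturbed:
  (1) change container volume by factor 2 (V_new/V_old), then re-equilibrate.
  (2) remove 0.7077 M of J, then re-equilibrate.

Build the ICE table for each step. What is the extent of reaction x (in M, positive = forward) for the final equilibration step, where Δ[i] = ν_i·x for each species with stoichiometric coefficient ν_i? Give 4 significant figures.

Q₀ = 0.01378 vs Keq = 1.1860e-06 ⇒ Q>K, reverse
Step 1:
                    E           J           M
  Initial       9.395       3.907       8.801
  Change        6.929       6.929      -6.929
  Equil         16.32       10.84       1.872
  solve Keq expr → x = -2.31; check Q = 1.1860e-06
Then change container volume by factor 2 (V_new/V_old).
Step 2:
                    E           J           M
  Initial       8.162       5.418      0.9361
  Change       0.4077      0.4077     -0.4077
  Equil          8.57       5.826      0.5284
  solve Keq expr → x = -0.1359; check Q = 1.1860e-06
Then remove 0.7077 M of J.
Step 3:
                    E           J           M
  Initial        8.57       5.118      0.5284
  Change      0.05604     0.05604    -0.05604
  Equil         8.626       5.174      0.4724
  solve Keq expr → x = -0.01868; check Q = 1.1860e-06

x = -0.01868 M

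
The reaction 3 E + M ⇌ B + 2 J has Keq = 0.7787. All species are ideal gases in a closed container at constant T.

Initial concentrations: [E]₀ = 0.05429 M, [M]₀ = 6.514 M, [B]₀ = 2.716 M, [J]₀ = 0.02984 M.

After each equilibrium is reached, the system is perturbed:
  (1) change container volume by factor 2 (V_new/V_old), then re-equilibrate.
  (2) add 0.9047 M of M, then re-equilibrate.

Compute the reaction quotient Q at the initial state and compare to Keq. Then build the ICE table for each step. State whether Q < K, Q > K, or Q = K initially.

Q₀ = 2.32; Q > K (proceeds reverse)

Q₀ = 2.32 vs Keq = 0.7787 ⇒ Q>K, reverse
Step 1:
                   E          M          B          J
  init       0.05429      6.514      2.716    0.02984
  Δ          0.01074   0.003579  -0.003579  -0.007158
  eq         0.06503      6.518      2.712    0.02268
  solve Keq expr → x = -0.003579; check Q = 0.7787
Then change container volume by factor 2 (V_new/V_old).
Step 2:
                   E          M          B          J
  init       0.03251      3.259      1.356    0.01134
  Δ         0.003172   0.001057  -0.001057  -0.002115
  eq         0.03569       3.26      1.355   0.009226
  solve Keq expr → x = -0.001057; check Q = 0.7787
Then add 0.9047 M of M.
Step 3:
                   E          M          B          J
  init       0.03569      4.165      1.355   0.009226
  Δ        -0.001089 -3.6316e-04 3.6316e-04 7.2632e-04
  eq          0.0346      4.164      1.356   0.009953
  solve Keq expr → x = 3.6316e-04; check Q = 0.7787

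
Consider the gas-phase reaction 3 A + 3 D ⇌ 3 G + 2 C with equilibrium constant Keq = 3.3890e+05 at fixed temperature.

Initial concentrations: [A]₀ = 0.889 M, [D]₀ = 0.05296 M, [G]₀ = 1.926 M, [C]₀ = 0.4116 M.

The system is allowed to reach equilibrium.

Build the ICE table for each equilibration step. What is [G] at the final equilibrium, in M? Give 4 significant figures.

Q₀ = 1.1598e+04 vs Keq = 3.3890e+05 ⇒ Q<K, forward
Step 1:
                   A          D          G          C
  I            0.889    0.05296      1.926     0.4116
  C          -0.0341    -0.0341     0.0341    0.02273
  E           0.8549    0.01886       1.96     0.4343
  solve Keq expr → x = 0.01137; check Q = 3.3890e+05

[G]_eq = 1.96 M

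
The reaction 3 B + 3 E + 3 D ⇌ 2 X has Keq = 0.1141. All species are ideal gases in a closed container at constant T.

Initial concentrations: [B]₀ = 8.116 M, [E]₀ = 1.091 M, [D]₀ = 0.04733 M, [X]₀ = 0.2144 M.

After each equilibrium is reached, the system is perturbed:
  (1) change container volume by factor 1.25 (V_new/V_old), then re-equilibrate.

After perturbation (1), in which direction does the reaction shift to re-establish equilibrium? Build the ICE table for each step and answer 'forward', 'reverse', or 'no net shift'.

Direction: reverse

Q₀ = 0.6245 vs Keq = 0.1141 ⇒ Q>K, reverse
Step 1:
                    B           E           D           X
  Initial       8.116       1.091     0.04733      0.2144
  Change      0.02875     0.02875     0.02875    -0.01917
  Equil         8.145        1.12     0.07608      0.1952
  solve Keq expr → x = -0.009584; check Q = 0.1141
Then change container volume by factor 1.25 (V_new/V_old).
Step 2:
                    B           E           D           X
  Initial       6.516      0.8958     0.06086      0.1562
  Change      0.02942     0.02942     0.02942    -0.01962
  Equil         6.545      0.9252     0.09029      0.1366
  solve Keq expr → x = -0.009808; check Q = 0.1141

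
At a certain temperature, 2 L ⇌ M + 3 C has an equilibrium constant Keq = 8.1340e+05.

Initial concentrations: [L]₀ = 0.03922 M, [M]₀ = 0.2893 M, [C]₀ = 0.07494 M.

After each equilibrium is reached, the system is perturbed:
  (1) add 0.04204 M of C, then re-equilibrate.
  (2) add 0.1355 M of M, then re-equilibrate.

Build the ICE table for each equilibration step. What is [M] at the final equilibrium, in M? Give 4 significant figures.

[M]_eq = 0.4444 M

Q₀ = 0.07915 vs Keq = 8.1340e+05 ⇒ Q<K, forward
Step 1:
                  L         M         C
  init      0.03922    0.2893   0.07494
  Δ        -0.03919   0.01959   0.05878
  eq      3.0135e-05    0.3089    0.1337
  solve Keq expr → x = 0.01959; check Q = 8.1340e+05
Then add 0.04204 M of C.
Step 2:
                  L         M         C
  init    3.0135e-05    0.3089    0.1758
  Δ       1.5266e-05 -7.6328e-06 -2.2898e-05
  eq      4.5401e-05    0.3089    0.1757
  solve Keq expr → x = -7.6328e-06; check Q = 8.1340e+05
Then add 0.1355 M of M.
Step 3:
                  L         M         C
  init    4.5401e-05    0.4444    0.1757
  Δ       9.0484e-06 -4.5242e-06 -1.3573e-05
  eq      5.4449e-05    0.4444    0.1757
  solve Keq expr → x = -4.5242e-06; check Q = 8.1340e+05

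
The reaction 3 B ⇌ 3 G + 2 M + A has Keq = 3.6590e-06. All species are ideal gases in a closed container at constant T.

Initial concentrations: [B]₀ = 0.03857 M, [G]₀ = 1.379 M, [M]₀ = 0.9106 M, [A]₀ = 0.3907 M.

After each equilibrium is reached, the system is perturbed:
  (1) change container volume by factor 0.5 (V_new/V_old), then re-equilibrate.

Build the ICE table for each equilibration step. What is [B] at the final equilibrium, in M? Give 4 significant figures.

Q₀ = 1.4806e+04 vs Keq = 3.6590e-06 ⇒ Q>K, reverse
Step 1:
                    B           G           M           A
  I           0.03857       1.379      0.9106      0.3907
  C             1.128      -1.128     -0.7521      -0.376
  E             1.167      0.2509      0.1585     0.01465
  solve Keq expr → x = -0.376; check Q = 3.6590e-06
Then change container volume by factor 0.5 (V_new/V_old).
Step 2:
                    B           G           M           A
  I             2.333      0.5017       0.317      0.0293
  C           0.06396    -0.06396    -0.04264    -0.02132
  E             2.397      0.4378      0.2744    0.007984
  solve Keq expr → x = -0.02132; check Q = 3.6590e-06

[B]_eq = 2.397 M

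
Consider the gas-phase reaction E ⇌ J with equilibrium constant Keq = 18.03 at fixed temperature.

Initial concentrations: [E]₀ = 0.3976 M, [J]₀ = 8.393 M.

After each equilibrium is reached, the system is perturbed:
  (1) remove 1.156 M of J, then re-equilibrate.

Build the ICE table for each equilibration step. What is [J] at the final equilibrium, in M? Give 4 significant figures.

[J]_eq = 7.233 M

Q₀ = 21.11 vs Keq = 18.03 ⇒ Q>K, reverse
Step 1:
                   E          J
  I           0.3976      8.393
  C          0.06433   -0.06433
  E           0.4619      8.329
  solve Keq expr → x = -0.06433; check Q = 18.03
Then remove 1.156 M of J.
Step 2:
                   E          J
  I           0.4619      7.173
  C         -0.06075    0.06075
  E           0.4012      7.233
  solve Keq expr → x = 0.06075; check Q = 18.03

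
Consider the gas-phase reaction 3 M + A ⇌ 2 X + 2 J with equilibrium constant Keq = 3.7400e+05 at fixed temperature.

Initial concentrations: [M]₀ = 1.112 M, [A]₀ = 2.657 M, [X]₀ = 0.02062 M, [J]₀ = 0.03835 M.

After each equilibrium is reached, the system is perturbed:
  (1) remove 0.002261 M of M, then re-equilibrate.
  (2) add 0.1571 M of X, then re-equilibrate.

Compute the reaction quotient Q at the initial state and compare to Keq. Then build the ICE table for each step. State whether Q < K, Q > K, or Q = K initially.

Q₀ = 1.7116e-07; Q < K (proceeds forward)

Q₀ = 1.7116e-07 vs Keq = 3.7400e+05 ⇒ Q<K, forward
Step 1:
                   M          A          X          J
  I            1.112      2.657    0.02062    0.03835
  C           -1.105    -0.3682     0.7364     0.7364
  E          0.00738      2.289      0.757     0.7748
  solve Keq expr → x = 0.3682; check Q = 3.7400e+05
Then remove 0.002261 M of M.
Step 2:
                   M          A          X          J
  I         0.005119      2.289      0.757     0.7748
  C         0.002241 7.4700e-04  -0.001494  -0.001494
  E          0.00736       2.29     0.7555     0.7733
  solve Keq expr → x = -7.4700e-04; check Q = 3.7400e+05
Then add 0.1571 M of X.
Step 3:
                   M          A          X          J
  I          0.00736       2.29     0.9126     0.7733
  C       9.7868e-04 3.2623e-04 -6.5245e-04 -6.5245e-04
  E         0.008338       2.29      0.912     0.7726
  solve Keq expr → x = -3.2623e-04; check Q = 3.7400e+05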